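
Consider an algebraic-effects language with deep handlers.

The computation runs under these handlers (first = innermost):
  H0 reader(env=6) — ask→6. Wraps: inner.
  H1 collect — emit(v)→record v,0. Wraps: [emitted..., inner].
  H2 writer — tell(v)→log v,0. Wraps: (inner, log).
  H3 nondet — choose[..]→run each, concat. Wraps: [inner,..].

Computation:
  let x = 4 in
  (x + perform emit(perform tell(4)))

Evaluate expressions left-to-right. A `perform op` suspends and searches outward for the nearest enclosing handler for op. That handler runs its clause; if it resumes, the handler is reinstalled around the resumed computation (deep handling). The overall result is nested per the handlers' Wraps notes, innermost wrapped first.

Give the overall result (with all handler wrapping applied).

Evaluation trace:
tell(4) @ H2 ⇒ log+=4
emit(0) @ H1 ⇒ out+=0
H0 returns 4
H1 returns [0, 4]
H2 returns ([0, 4], (4))
H3 returns [([0, 4], (4))]
= [([0, 4], (4))]

Answer: [([0, 4], (4))]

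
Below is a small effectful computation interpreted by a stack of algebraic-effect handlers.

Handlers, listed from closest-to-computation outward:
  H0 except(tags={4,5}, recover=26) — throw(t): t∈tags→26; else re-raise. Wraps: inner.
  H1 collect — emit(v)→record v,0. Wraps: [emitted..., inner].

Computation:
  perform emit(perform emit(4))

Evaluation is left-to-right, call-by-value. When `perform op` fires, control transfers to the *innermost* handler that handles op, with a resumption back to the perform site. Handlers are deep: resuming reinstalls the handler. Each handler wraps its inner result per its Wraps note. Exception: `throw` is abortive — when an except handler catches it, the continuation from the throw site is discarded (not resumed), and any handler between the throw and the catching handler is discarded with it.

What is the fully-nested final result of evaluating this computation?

Working:
emit(4) @ H1 ⇒ out+=4
emit(0) @ H1 ⇒ out+=0
H0 returns 0
H1 returns [4, 0, 0]
= [4, 0, 0]

Answer: [4, 0, 0]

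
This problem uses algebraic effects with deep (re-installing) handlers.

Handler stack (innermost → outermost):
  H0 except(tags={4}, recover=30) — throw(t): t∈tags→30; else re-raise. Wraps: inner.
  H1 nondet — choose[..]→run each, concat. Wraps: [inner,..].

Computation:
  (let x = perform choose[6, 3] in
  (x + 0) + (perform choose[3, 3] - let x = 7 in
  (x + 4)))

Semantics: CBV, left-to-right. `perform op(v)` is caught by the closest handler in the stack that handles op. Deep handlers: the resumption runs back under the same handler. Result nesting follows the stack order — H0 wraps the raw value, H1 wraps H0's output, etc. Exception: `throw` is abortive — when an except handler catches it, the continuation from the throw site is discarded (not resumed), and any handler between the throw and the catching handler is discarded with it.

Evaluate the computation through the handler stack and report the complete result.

Answer: [-2, -2, -5, -5]

Evaluation trace:
choose[6, 3] @ H1
  branch[0] choose=6:
    choose[3, 3] @ H1
      branch[0] choose=3:
        H0 returns -2
        H1 returns [-2]
      branch[1] choose=3:
        H0 returns -2
        H1 returns [-2]
  branch[1] choose=3:
    choose[3, 3] @ H1
      branch[0] choose=3:
        H0 returns -5
        H1 returns [-5]
      branch[1] choose=3:
        H0 returns -5
        H1 returns [-5]
= [-2, -2, -5, -5]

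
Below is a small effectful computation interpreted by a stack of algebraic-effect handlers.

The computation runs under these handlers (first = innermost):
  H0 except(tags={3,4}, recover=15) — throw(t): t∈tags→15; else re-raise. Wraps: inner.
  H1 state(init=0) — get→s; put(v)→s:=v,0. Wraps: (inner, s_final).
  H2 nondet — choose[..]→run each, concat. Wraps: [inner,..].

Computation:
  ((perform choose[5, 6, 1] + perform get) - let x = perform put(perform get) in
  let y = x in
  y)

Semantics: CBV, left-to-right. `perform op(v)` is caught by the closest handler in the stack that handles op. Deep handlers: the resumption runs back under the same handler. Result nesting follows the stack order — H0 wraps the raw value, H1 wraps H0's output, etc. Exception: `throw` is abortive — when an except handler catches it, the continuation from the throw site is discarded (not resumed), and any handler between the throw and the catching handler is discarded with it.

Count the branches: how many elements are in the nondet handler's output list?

Working:
choose[5, 6, 1] @ H2
  branch[0] choose=5:
    get @ H1 ⇒ 0
    get @ H1 ⇒ 0
    put(0) @ H1 ⇒ s:=0
    H0 returns 5
    H1 returns (5, 0)
    H2 returns [(5, 0)]
  branch[1] choose=6:
    get @ H1 ⇒ 0
    get @ H1 ⇒ 0
    put(0) @ H1 ⇒ s:=0
    H0 returns 6
    H1 returns (6, 0)
    H2 returns [(6, 0)]
  branch[2] choose=1:
    get @ H1 ⇒ 0
    get @ H1 ⇒ 0
    put(0) @ H1 ⇒ s:=0
    H0 returns 1
    H1 returns (1, 0)
    H2 returns [(1, 0)]
= [(5, 0), (6, 0), (1, 0)]

Answer: 3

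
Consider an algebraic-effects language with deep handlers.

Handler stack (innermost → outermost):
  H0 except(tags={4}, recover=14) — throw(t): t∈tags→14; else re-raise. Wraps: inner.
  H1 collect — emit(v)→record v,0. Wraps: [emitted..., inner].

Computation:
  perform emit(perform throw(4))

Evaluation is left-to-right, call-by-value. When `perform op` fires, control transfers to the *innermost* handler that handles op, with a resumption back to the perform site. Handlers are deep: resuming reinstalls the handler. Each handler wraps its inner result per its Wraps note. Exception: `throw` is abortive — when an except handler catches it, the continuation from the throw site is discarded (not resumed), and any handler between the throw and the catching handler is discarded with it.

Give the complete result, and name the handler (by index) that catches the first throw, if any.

Answer: [14] ; first throw caught by: H0

Step-by-step:
throw(4) @ H0 caught ⇒ 14
H1 returns [14]
= [14]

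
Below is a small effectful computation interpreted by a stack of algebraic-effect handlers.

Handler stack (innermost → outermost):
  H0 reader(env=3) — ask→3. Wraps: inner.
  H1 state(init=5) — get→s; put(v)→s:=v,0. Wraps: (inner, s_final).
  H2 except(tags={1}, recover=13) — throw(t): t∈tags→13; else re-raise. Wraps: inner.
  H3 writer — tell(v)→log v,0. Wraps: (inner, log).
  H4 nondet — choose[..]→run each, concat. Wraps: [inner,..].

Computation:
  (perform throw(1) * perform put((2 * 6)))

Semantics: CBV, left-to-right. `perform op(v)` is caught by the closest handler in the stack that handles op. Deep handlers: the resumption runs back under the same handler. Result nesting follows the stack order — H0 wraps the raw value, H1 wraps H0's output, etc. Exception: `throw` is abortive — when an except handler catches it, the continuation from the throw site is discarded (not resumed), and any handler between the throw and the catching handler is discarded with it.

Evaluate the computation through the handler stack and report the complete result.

Answer: [(13, ())]

Working:
throw(1) @ H2 caught ⇒ 13
H3 returns (13, ())
H4 returns [(13, ())]
= [(13, ())]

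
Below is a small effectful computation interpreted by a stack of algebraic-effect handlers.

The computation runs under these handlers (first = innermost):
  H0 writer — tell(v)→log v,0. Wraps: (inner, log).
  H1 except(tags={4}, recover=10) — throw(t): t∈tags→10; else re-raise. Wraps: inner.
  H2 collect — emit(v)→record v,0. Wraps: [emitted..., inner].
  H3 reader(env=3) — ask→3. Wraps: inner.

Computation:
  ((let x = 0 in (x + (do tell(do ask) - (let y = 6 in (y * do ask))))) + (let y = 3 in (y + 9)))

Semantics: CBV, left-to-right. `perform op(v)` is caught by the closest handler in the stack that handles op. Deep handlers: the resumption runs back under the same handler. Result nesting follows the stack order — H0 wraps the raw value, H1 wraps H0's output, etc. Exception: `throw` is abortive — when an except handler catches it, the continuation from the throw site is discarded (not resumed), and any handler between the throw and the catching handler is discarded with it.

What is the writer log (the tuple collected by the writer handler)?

Evaluation trace:
ask @ H3 ⇒ 3
tell(3) @ H0 ⇒ log+=3
ask @ H3 ⇒ 3
H0 returns (-6, (3))
H1 returns (-6, (3))
H2 returns [(-6, (3))]
H3 returns [(-6, (3))]
= [(-6, (3))]

Answer: (3)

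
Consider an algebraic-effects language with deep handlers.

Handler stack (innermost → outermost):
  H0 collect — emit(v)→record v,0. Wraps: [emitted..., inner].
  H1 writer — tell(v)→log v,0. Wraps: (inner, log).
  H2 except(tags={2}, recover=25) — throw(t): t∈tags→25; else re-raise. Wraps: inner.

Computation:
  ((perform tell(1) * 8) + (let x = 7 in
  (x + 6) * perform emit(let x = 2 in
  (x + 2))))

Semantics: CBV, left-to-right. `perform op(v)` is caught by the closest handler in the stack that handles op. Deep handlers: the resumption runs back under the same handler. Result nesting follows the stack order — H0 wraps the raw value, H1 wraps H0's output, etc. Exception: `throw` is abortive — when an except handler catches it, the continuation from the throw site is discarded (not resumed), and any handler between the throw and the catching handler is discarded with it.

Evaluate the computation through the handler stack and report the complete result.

Evaluation trace:
tell(1) @ H1 ⇒ log+=1
emit(4) @ H0 ⇒ out+=4
H0 returns [4, 0]
H1 returns ([4, 0], (1))
H2 returns ([4, 0], (1))
= ([4, 0], (1))

Answer: ([4, 0], (1))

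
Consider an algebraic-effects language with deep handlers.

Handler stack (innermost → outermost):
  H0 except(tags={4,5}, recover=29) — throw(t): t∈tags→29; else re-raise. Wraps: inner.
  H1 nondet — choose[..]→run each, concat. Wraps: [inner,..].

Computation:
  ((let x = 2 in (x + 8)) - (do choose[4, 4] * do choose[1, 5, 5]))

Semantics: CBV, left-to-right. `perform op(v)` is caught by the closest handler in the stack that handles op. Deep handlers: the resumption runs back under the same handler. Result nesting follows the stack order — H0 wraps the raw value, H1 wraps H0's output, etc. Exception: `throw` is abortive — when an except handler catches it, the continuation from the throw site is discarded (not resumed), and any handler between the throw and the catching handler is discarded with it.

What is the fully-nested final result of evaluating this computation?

Answer: [6, -10, -10, 6, -10, -10]

Working:
choose[4, 4] @ H1
  branch[0] choose=4:
    choose[1, 5, 5] @ H1
      branch[0] choose=1:
        H0 returns 6
        H1 returns [6]
      branch[1] choose=5:
        H0 returns -10
        H1 returns [-10]
      branch[2] choose=5:
        H0 returns -10
        H1 returns [-10]
  branch[1] choose=4:
    choose[1, 5, 5] @ H1
      branch[0] choose=1:
        H0 returns 6
        H1 returns [6]
      branch[1] choose=5:
        H0 returns -10
        H1 returns [-10]
      branch[2] choose=5:
        H0 returns -10
        H1 returns [-10]
= [6, -10, -10, 6, -10, -10]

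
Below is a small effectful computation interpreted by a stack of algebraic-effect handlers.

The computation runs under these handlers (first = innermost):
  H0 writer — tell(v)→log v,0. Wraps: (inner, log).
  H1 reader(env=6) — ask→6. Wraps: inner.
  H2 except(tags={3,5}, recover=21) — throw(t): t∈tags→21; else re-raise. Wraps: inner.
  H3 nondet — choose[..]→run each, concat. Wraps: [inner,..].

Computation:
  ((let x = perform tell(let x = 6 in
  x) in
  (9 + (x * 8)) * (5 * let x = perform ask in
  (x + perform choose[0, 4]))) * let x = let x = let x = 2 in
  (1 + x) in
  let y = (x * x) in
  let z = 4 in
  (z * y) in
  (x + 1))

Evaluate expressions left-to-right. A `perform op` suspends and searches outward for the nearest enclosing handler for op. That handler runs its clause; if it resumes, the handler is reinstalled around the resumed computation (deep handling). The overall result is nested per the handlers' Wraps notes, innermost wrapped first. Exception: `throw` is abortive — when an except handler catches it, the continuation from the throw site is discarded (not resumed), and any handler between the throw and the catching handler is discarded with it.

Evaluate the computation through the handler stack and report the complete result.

Evaluation trace:
tell(6) @ H0 ⇒ log+=6
ask @ H1 ⇒ 6
choose[0, 4] @ H3
  branch[0] choose=0:
    H0 returns (9990, (6))
    H1 returns (9990, (6))
    H2 returns (9990, (6))
    H3 returns [(9990, (6))]
  branch[1] choose=4:
    H0 returns (16650, (6))
    H1 returns (16650, (6))
    H2 returns (16650, (6))
    H3 returns [(16650, (6))]
= [(9990, (6)), (16650, (6))]

Answer: [(9990, (6)), (16650, (6))]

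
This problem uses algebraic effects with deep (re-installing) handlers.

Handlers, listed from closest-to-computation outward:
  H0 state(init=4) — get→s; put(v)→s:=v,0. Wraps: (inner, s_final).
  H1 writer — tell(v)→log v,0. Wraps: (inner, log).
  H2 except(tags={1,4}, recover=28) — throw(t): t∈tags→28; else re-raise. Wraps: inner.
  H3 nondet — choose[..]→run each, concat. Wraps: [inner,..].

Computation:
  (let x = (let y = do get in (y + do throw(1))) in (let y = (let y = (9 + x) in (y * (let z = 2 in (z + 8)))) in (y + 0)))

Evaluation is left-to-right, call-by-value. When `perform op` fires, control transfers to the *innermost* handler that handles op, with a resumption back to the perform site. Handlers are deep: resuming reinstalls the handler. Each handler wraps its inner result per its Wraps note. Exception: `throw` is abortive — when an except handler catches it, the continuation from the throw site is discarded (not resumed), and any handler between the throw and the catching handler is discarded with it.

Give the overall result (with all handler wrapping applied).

Answer: [28]

Step-by-step:
get @ H0 ⇒ 4
throw(1) @ H2 caught ⇒ 28
H3 returns [28]
= [28]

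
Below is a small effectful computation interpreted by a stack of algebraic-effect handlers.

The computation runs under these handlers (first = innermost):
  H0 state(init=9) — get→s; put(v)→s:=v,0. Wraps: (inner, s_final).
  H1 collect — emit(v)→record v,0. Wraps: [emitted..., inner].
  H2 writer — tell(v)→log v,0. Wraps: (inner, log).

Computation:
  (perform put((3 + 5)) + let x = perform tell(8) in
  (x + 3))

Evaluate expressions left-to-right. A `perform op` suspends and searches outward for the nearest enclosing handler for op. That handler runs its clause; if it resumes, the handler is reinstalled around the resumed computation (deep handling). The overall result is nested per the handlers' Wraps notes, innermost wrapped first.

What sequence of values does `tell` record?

Evaluation trace:
put(8) @ H0 ⇒ s:=8
tell(8) @ H2 ⇒ log+=8
H0 returns (3, 8)
H1 returns [(3, 8)]
H2 returns ([(3, 8)], (8))
= ([(3, 8)], (8))

Answer: (8)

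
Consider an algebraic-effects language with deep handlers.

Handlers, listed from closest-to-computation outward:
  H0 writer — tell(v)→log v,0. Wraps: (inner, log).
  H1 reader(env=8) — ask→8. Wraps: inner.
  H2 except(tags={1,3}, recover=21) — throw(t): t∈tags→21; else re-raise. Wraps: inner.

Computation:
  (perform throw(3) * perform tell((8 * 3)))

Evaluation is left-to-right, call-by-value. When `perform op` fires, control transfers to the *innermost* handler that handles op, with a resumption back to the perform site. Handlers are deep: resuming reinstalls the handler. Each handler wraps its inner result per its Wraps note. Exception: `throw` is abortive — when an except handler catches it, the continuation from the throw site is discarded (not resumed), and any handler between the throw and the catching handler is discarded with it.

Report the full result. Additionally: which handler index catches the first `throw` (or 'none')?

Evaluation trace:
throw(3) @ H2 caught ⇒ 21
= 21

Answer: 21 ; first throw caught by: H2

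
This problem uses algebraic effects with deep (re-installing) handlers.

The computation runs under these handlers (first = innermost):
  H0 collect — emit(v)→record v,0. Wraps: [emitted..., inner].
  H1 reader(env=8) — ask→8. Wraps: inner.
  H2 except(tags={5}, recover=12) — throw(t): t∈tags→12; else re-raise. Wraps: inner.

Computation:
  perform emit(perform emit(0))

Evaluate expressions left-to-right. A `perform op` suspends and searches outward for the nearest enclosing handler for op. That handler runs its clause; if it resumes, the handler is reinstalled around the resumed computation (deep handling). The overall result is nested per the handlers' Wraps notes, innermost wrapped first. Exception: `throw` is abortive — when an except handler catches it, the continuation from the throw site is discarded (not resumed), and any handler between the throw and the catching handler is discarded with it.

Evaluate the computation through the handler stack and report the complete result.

Working:
emit(0) @ H0 ⇒ out+=0
emit(0) @ H0 ⇒ out+=0
H0 returns [0, 0, 0]
H1 returns [0, 0, 0]
H2 returns [0, 0, 0]
= [0, 0, 0]

Answer: [0, 0, 0]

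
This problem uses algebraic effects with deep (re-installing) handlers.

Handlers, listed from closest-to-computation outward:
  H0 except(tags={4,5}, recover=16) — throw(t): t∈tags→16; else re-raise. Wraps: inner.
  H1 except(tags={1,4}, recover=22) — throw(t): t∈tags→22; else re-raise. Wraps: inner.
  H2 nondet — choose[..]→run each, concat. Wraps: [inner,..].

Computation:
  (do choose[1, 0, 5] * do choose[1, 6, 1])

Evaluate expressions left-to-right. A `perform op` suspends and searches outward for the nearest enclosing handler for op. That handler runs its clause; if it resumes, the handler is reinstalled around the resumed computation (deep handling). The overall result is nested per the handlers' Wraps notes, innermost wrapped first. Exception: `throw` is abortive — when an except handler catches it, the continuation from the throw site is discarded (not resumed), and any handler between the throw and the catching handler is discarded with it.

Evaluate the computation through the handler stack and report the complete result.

Answer: [1, 6, 1, 0, 0, 0, 5, 30, 5]

Working:
choose[1, 0, 5] @ H2
  branch[0] choose=1:
    choose[1, 6, 1] @ H2
      branch[0] choose=1:
        H0 returns 1
        H1 returns 1
        H2 returns [1]
      branch[1] choose=6:
        H0 returns 6
        H1 returns 6
        H2 returns [6]
      branch[2] choose=1:
        H0 returns 1
        H1 returns 1
        H2 returns [1]
  branch[1] choose=0:
    choose[1, 6, 1] @ H2
      branch[0] choose=1:
        H0 returns 0
        H1 returns 0
        H2 returns [0]
      branch[1] choose=6:
        H0 returns 0
        H1 returns 0
        H2 returns [0]
      branch[2] choose=1:
        H0 returns 0
        H1 returns 0
        H2 returns [0]
  branch[2] choose=5:
    choose[1, 6, 1] @ H2
      branch[0] choose=1:
        H0 returns 5
        H1 returns 5
        H2 returns [5]
      branch[1] choose=6:
        H0 returns 30
        H1 returns 30
        H2 returns [30]
      branch[2] choose=1:
        H0 returns 5
        H1 returns 5
        H2 returns [5]
= [1, 6, 1, 0, 0, 0, 5, 30, 5]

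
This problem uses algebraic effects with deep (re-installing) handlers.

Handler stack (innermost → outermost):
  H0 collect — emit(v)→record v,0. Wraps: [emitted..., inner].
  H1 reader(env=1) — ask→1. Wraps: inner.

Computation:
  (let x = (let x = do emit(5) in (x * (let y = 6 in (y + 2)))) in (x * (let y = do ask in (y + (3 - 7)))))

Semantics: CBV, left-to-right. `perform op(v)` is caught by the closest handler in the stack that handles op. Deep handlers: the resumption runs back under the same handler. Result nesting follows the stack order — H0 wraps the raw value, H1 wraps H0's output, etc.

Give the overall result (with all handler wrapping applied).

Evaluation trace:
emit(5) @ H0 ⇒ out+=5
ask @ H1 ⇒ 1
H0 returns [5, 0]
H1 returns [5, 0]
= [5, 0]

Answer: [5, 0]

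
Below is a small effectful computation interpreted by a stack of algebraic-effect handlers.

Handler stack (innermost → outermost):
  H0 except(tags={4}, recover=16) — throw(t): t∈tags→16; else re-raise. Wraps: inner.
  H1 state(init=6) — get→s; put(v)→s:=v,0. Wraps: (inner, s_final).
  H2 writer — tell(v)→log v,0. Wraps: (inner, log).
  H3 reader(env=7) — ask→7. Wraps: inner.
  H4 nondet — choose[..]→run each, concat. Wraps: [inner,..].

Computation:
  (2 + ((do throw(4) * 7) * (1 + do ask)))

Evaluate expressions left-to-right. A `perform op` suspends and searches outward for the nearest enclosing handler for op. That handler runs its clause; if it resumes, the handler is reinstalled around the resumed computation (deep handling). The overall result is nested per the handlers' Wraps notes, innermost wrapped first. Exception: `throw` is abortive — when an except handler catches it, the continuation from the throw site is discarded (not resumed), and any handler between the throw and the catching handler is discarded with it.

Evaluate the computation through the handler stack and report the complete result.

Step-by-step:
throw(4) @ H0 caught ⇒ 16
H1 returns (16, 6)
H2 returns ((16, 6), ())
H3 returns ((16, 6), ())
H4 returns [((16, 6), ())]
= [((16, 6), ())]

Answer: [((16, 6), ())]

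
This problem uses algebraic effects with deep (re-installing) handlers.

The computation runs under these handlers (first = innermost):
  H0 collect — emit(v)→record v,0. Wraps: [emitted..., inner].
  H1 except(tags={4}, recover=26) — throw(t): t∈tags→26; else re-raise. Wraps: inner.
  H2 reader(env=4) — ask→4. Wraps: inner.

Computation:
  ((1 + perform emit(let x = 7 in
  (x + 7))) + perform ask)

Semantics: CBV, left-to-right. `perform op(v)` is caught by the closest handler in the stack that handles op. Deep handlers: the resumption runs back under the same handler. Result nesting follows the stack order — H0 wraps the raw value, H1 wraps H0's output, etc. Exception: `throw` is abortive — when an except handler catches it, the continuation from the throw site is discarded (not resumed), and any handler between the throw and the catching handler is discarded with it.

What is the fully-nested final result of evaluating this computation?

Working:
emit(14) @ H0 ⇒ out+=14
ask @ H2 ⇒ 4
H0 returns [14, 5]
H1 returns [14, 5]
H2 returns [14, 5]
= [14, 5]

Answer: [14, 5]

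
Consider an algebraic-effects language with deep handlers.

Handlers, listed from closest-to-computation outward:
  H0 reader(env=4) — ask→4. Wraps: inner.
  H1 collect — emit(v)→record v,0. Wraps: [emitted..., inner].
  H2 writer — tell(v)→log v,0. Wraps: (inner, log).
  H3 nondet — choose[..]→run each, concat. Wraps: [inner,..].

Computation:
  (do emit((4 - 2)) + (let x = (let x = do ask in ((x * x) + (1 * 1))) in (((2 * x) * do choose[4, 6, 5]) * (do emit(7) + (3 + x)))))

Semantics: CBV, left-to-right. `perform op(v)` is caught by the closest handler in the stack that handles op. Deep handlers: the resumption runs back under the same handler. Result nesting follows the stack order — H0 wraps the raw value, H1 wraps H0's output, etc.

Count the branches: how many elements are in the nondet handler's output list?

Working:
emit(2) @ H1 ⇒ out+=2
ask @ H0 ⇒ 4
choose[4, 6, 5] @ H3
  branch[0] choose=4:
    emit(7) @ H1 ⇒ out+=7
    H0 returns 2720
    H1 returns [2, 7, 2720]
    H2 returns ([2, 7, 2720], ())
    H3 returns [([2, 7, 2720], ())]
  branch[1] choose=6:
    emit(7) @ H1 ⇒ out+=7
    H0 returns 4080
    H1 returns [2, 7, 4080]
    H2 returns ([2, 7, 4080], ())
    H3 returns [([2, 7, 4080], ())]
  branch[2] choose=5:
    emit(7) @ H1 ⇒ out+=7
    H0 returns 3400
    H1 returns [2, 7, 3400]
    H2 returns ([2, 7, 3400], ())
    H3 returns [([2, 7, 3400], ())]
= [([2, 7, 2720], ()), ([2, 7, 4080], ()), ([2, 7, 3400], ())]

Answer: 3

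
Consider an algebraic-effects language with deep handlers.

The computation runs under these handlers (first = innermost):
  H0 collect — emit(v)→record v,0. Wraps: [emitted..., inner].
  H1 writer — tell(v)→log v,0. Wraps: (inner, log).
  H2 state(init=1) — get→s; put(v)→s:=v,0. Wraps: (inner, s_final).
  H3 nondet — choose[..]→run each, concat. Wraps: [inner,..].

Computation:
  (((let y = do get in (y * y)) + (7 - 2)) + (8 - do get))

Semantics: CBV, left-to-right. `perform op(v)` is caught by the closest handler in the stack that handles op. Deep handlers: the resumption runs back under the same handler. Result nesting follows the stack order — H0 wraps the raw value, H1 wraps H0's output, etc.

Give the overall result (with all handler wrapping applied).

Step-by-step:
get @ H2 ⇒ 1
get @ H2 ⇒ 1
H0 returns [13]
H1 returns ([13], ())
H2 returns (([13], ()), 1)
H3 returns [(([13], ()), 1)]
= [(([13], ()), 1)]

Answer: [(([13], ()), 1)]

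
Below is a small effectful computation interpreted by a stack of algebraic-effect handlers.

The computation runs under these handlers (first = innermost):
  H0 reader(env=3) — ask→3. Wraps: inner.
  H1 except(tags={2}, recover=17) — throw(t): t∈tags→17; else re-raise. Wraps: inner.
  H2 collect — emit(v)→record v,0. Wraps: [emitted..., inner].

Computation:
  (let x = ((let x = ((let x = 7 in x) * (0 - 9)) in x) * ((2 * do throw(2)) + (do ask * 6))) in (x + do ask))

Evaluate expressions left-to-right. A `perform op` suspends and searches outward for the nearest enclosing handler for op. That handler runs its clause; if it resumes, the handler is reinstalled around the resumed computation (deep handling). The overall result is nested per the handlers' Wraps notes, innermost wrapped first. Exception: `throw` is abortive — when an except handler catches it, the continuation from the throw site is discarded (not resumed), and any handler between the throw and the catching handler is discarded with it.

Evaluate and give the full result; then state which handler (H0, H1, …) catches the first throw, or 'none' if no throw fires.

Step-by-step:
throw(2) @ H1 caught ⇒ 17
H2 returns [17]
= [17]

Answer: [17] ; first throw caught by: H1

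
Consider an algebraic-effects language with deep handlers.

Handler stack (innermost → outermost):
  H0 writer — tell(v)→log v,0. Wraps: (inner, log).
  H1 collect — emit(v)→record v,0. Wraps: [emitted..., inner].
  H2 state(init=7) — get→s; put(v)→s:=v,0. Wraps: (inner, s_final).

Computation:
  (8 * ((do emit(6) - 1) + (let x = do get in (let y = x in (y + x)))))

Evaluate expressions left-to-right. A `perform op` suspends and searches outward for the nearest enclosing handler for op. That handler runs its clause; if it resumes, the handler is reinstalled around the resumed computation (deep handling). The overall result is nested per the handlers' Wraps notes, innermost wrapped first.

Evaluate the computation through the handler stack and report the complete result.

Working:
emit(6) @ H1 ⇒ out+=6
get @ H2 ⇒ 7
H0 returns (104, ())
H1 returns [6, (104, ())]
H2 returns ([6, (104, ())], 7)
= ([6, (104, ())], 7)

Answer: ([6, (104, ())], 7)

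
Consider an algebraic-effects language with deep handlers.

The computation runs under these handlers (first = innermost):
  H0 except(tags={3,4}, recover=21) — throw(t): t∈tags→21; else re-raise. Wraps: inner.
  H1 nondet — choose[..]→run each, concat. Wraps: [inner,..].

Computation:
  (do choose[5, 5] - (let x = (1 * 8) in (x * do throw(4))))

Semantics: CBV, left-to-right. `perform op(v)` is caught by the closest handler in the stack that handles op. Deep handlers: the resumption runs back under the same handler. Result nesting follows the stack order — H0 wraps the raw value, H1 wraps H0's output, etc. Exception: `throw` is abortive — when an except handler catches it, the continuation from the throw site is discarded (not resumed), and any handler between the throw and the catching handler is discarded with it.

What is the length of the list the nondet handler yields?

Working:
choose[5, 5] @ H1
  branch[0] choose=5:
    throw(4) @ H0 caught ⇒ 21
    H1 returns [21]
  branch[1] choose=5:
    throw(4) @ H0 caught ⇒ 21
    H1 returns [21]
= [21, 21]

Answer: 2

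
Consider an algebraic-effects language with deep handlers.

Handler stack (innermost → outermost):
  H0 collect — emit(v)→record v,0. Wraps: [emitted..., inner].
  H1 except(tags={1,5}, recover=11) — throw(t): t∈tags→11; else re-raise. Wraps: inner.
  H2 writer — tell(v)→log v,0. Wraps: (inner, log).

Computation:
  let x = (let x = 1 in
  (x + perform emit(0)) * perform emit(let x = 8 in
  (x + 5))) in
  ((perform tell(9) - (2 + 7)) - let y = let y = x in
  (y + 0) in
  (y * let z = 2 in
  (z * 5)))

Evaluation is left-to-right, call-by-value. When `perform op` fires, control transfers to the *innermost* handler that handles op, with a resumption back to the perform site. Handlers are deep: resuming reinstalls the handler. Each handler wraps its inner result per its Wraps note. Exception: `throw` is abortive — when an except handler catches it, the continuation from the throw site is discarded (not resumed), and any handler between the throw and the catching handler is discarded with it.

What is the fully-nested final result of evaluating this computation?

Step-by-step:
emit(0) @ H0 ⇒ out+=0
emit(13) @ H0 ⇒ out+=13
tell(9) @ H2 ⇒ log+=9
H0 returns [0, 13, -9]
H1 returns [0, 13, -9]
H2 returns ([0, 13, -9], (9))
= ([0, 13, -9], (9))

Answer: ([0, 13, -9], (9))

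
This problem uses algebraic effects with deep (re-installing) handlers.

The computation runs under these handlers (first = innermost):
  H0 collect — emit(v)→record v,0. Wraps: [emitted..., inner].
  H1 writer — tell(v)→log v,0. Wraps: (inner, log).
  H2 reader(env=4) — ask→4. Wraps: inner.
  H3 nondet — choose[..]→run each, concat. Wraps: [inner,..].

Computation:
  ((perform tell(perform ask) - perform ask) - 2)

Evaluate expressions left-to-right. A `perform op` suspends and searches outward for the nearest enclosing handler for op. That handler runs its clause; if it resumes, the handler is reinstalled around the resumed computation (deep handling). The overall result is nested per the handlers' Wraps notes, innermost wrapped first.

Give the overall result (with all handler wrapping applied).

Answer: [([-6], (4))]

Step-by-step:
ask @ H2 ⇒ 4
tell(4) @ H1 ⇒ log+=4
ask @ H2 ⇒ 4
H0 returns [-6]
H1 returns ([-6], (4))
H2 returns ([-6], (4))
H3 returns [([-6], (4))]
= [([-6], (4))]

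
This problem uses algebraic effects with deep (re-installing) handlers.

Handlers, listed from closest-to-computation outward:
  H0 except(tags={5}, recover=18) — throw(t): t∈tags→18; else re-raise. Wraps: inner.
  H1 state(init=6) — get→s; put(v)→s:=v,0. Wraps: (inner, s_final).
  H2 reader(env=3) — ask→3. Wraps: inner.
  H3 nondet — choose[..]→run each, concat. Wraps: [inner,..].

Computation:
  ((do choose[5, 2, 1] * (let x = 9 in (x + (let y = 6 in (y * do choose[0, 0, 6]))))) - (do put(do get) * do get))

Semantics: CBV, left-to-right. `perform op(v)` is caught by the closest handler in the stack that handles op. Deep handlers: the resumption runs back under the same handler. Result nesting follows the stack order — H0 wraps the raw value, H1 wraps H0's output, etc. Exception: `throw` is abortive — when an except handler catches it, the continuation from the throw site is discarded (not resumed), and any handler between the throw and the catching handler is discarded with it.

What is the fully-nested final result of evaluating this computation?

Working:
choose[5, 2, 1] @ H3
  branch[0] choose=5:
    choose[0, 0, 6] @ H3
      branch[0] choose=0:
        get @ H1 ⇒ 6
        put(6) @ H1 ⇒ s:=6
        get @ H1 ⇒ 6
        H0 returns 45
        H1 returns (45, 6)
        H2 returns (45, 6)
        H3 returns [(45, 6)]
      branch[1] choose=0:
        get @ H1 ⇒ 6
        put(6) @ H1 ⇒ s:=6
        get @ H1 ⇒ 6
        H0 returns 45
        H1 returns (45, 6)
        H2 returns (45, 6)
        H3 returns [(45, 6)]
      branch[2] choose=6:
        get @ H1 ⇒ 6
        put(6) @ H1 ⇒ s:=6
        get @ H1 ⇒ 6
        H0 returns 225
        H1 returns (225, 6)
        H2 returns (225, 6)
        H3 returns [(225, 6)]
  branch[1] choose=2:
    choose[0, 0, 6] @ H3
      branch[0] choose=0:
        get @ H1 ⇒ 6
        put(6) @ H1 ⇒ s:=6
        get @ H1 ⇒ 6
        H0 returns 18
        H1 returns (18, 6)
        H2 returns (18, 6)
        H3 returns [(18, 6)]
      branch[1] choose=0:
        get @ H1 ⇒ 6
        put(6) @ H1 ⇒ s:=6
        get @ H1 ⇒ 6
        H0 returns 18
        H1 returns (18, 6)
        H2 returns (18, 6)
        H3 returns [(18, 6)]
      branch[2] choose=6:
        get @ H1 ⇒ 6
        put(6) @ H1 ⇒ s:=6
        get @ H1 ⇒ 6
        H0 returns 90
        H1 returns (90, 6)
        H2 returns (90, 6)
        H3 returns [(90, 6)]
  branch[2] choose=1:
    choose[0, 0, 6] @ H3
      branch[0] choose=0:
        get @ H1 ⇒ 6
        put(6) @ H1 ⇒ s:=6
        get @ H1 ⇒ 6
        H0 returns 9
        H1 returns (9, 6)
        H2 returns (9, 6)
        H3 returns [(9, 6)]
      branch[1] choose=0:
        get @ H1 ⇒ 6
        put(6) @ H1 ⇒ s:=6
        get @ H1 ⇒ 6
        H0 returns 9
        H1 returns (9, 6)
        H2 returns (9, 6)
        H3 returns [(9, 6)]
      branch[2] choose=6:
        get @ H1 ⇒ 6
        put(6) @ H1 ⇒ s:=6
        get @ H1 ⇒ 6
        H0 returns 45
        H1 returns (45, 6)
        H2 returns (45, 6)
        H3 returns [(45, 6)]
= [(45, 6), (45, 6), (225, 6), (18, 6), (18, 6), (90, 6), (9, 6), (9, 6), (45, 6)]

Answer: [(45, 6), (45, 6), (225, 6), (18, 6), (18, 6), (90, 6), (9, 6), (9, 6), (45, 6)]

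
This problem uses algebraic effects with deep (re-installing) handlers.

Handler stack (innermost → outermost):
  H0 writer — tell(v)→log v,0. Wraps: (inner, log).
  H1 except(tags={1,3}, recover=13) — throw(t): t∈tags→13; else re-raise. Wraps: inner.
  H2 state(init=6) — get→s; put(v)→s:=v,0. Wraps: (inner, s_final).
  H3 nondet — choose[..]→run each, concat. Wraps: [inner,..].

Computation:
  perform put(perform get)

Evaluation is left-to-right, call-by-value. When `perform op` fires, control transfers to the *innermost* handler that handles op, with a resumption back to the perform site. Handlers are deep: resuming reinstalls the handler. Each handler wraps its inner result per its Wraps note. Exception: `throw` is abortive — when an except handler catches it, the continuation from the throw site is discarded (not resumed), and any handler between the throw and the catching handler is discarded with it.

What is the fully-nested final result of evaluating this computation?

Working:
get @ H2 ⇒ 6
put(6) @ H2 ⇒ s:=6
H0 returns (0, ())
H1 returns (0, ())
H2 returns ((0, ()), 6)
H3 returns [((0, ()), 6)]
= [((0, ()), 6)]

Answer: [((0, ()), 6)]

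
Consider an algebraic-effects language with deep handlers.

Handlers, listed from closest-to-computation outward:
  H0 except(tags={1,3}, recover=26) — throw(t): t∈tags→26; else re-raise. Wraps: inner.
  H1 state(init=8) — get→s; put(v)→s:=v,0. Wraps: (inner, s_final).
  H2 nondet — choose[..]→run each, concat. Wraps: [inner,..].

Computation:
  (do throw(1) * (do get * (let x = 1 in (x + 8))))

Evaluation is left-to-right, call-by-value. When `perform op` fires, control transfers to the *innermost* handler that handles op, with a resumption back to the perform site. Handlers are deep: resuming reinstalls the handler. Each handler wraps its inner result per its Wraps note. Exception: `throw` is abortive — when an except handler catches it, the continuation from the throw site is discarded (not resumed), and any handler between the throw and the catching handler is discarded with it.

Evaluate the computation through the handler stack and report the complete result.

Answer: [(26, 8)]

Working:
throw(1) @ H0 caught ⇒ 26
H1 returns (26, 8)
H2 returns [(26, 8)]
= [(26, 8)]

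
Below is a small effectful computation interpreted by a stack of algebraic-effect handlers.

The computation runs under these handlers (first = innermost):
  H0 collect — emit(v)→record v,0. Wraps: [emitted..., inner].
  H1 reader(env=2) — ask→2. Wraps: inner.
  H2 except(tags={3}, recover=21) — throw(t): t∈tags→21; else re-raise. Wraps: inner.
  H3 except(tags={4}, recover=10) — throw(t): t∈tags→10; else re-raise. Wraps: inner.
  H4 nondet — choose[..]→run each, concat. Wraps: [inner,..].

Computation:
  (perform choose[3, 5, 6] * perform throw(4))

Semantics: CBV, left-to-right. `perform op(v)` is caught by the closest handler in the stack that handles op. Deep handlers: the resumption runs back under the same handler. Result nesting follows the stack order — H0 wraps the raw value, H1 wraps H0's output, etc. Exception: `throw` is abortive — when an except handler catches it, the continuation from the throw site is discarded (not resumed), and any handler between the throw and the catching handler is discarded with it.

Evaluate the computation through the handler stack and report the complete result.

Working:
choose[3, 5, 6] @ H4
  branch[0] choose=3:
    throw(4) @ H2 re-raised
    throw(4) @ H3 caught ⇒ 10
    H4 returns [10]
  branch[1] choose=5:
    throw(4) @ H2 re-raised
    throw(4) @ H3 caught ⇒ 10
    H4 returns [10]
  branch[2] choose=6:
    throw(4) @ H2 re-raised
    throw(4) @ H3 caught ⇒ 10
    H4 returns [10]
= [10, 10, 10]

Answer: [10, 10, 10]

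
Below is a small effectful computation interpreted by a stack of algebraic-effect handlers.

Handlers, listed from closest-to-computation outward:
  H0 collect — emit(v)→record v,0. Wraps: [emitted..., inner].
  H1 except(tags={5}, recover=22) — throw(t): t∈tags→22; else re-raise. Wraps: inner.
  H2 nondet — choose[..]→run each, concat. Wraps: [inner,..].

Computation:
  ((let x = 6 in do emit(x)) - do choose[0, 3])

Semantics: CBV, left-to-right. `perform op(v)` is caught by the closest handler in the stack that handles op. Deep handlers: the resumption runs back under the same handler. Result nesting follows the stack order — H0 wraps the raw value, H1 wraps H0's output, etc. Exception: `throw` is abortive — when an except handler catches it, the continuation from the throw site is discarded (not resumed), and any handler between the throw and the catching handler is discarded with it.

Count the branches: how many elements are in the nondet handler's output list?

Answer: 2

Step-by-step:
emit(6) @ H0 ⇒ out+=6
choose[0, 3] @ H2
  branch[0] choose=0:
    H0 returns [6, 0]
    H1 returns [6, 0]
    H2 returns [[6, 0]]
  branch[1] choose=3:
    H0 returns [6, -3]
    H1 returns [6, -3]
    H2 returns [[6, -3]]
= [[6, 0], [6, -3]]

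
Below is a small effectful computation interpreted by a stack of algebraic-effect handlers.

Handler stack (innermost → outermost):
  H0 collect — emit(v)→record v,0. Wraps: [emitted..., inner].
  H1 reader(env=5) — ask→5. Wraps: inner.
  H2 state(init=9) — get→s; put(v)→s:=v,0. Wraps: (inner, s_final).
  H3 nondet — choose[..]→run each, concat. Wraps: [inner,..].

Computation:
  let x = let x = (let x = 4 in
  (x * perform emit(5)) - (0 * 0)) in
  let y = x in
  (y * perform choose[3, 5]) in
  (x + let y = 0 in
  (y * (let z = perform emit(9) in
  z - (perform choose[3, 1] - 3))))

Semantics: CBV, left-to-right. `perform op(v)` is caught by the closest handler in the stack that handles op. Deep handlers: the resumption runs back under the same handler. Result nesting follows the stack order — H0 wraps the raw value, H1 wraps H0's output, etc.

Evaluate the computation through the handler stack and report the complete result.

Working:
emit(5) @ H0 ⇒ out+=5
choose[3, 5] @ H3
  branch[0] choose=3:
    emit(9) @ H0 ⇒ out+=9
    choose[3, 1] @ H3
      branch[0] choose=3:
        H0 returns [5, 9, 0]
        H1 returns [5, 9, 0]
        H2 returns ([5, 9, 0], 9)
        H3 returns [([5, 9, 0], 9)]
      branch[1] choose=1:
        H0 returns [5, 9, 0]
        H1 returns [5, 9, 0]
        H2 returns ([5, 9, 0], 9)
        H3 returns [([5, 9, 0], 9)]
  branch[1] choose=5:
    emit(9) @ H0 ⇒ out+=9
    choose[3, 1] @ H3
      branch[0] choose=3:
        H0 returns [5, 9, 0]
        H1 returns [5, 9, 0]
        H2 returns ([5, 9, 0], 9)
        H3 returns [([5, 9, 0], 9)]
      branch[1] choose=1:
        H0 returns [5, 9, 0]
        H1 returns [5, 9, 0]
        H2 returns ([5, 9, 0], 9)
        H3 returns [([5, 9, 0], 9)]
= [([5, 9, 0], 9), ([5, 9, 0], 9), ([5, 9, 0], 9), ([5, 9, 0], 9)]

Answer: [([5, 9, 0], 9), ([5, 9, 0], 9), ([5, 9, 0], 9), ([5, 9, 0], 9)]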